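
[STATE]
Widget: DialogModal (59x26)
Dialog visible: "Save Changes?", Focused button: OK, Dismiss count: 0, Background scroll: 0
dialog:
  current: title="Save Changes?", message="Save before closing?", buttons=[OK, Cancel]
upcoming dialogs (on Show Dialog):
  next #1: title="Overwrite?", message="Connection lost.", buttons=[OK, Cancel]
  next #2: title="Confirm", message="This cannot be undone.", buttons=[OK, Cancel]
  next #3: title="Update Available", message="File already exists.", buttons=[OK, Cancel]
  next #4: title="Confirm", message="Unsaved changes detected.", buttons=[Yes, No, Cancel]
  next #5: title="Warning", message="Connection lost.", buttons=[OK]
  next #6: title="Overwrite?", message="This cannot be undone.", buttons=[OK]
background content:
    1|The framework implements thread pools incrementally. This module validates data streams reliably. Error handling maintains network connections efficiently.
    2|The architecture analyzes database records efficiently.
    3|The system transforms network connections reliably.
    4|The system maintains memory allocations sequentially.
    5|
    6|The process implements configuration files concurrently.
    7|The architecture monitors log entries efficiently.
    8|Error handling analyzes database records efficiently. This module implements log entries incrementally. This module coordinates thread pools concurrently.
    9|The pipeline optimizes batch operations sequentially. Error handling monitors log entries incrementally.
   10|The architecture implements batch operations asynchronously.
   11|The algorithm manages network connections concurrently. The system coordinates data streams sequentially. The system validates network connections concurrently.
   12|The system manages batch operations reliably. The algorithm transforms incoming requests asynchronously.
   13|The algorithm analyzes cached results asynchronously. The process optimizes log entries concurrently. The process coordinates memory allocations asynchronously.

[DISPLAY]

The framework implements thread pools incrementally. This m
The architecture analyzes database records efficiently.    
The system transforms network connections reliably.        
The system maintains memory allocations sequentially.      
                                                           
The process implements configuration files concurrently.   
The architecture monitors log entries efficiently.         
Error handling analyzes database records efficiently. This 
The pipeline optimizes batch operations sequentially. Error
The architecture implements batch operations asynchronously
The algorithm man┌──────────────────────┐ concurrently. The
The system manage│    Save Changes?     │bly. The algorithm
The algorithm ana│ Save before closing? │nchronously. The p
                 │    [OK]  Cancel      │                  
                 └──────────────────────┘                  
                                                           
                                                           
                                                           
                                                           
                                                           
                                                           
                                                           
                                                           
                                                           
                                                           
                                                           


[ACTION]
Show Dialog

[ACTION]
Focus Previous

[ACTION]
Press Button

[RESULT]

The framework implements thread pools incrementally. This m
The architecture analyzes database records efficiently.    
The system transforms network connections reliably.        
The system maintains memory allocations sequentially.      
                                                           
The process implements configuration files concurrently.   
The architecture monitors log entries efficiently.         
Error handling analyzes database records efficiently. This 
The pipeline optimizes batch operations sequentially. Error
The architecture implements batch operations asynchronously
The algorithm manages network connections concurrently. The
The system manages batch operations reliably. The algorithm
The algorithm analyzes cached results asynchronously. The p
                                                           
                                                           
                                                           
                                                           
                                                           
                                                           
                                                           
                                                           
                                                           
                                                           
                                                           
                                                           
                                                           


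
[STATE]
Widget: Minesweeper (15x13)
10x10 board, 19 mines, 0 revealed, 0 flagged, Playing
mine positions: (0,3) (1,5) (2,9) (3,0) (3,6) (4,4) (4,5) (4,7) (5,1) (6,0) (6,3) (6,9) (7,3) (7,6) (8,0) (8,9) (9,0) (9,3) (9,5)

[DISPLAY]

■■■■■■■■■■     
■■■■■■■■■■     
■■■■■■■■■■     
■■■■■■■■■■     
■■■■■■■■■■     
■■■■■■■■■■     
■■■■■■■■■■     
■■■■■■■■■■     
■■■■■■■■■■     
■■■■■■■■■■     
               
               
               


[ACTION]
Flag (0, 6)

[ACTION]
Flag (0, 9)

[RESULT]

■■■■■■⚑■■⚑     
■■■■■■■■■■     
■■■■■■■■■■     
■■■■■■■■■■     
■■■■■■■■■■     
■■■■■■■■■■     
■■■■■■■■■■     
■■■■■■■■■■     
■■■■■■■■■■     
■■■■■■■■■■     
               
               
               


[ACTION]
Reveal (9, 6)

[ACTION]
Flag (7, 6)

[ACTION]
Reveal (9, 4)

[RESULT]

■■■■■■⚑■■⚑     
■■■■■■■■■■     
■■■■■■■■■■     
■■■■■■■■■■     
■■■■■■■■■■     
■■■■■■■■■■     
■■■■■■■■■■     
■■■■■■⚑■■■     
■■■■■■■■■■     
■■■■2■1■■■     
               
               
               


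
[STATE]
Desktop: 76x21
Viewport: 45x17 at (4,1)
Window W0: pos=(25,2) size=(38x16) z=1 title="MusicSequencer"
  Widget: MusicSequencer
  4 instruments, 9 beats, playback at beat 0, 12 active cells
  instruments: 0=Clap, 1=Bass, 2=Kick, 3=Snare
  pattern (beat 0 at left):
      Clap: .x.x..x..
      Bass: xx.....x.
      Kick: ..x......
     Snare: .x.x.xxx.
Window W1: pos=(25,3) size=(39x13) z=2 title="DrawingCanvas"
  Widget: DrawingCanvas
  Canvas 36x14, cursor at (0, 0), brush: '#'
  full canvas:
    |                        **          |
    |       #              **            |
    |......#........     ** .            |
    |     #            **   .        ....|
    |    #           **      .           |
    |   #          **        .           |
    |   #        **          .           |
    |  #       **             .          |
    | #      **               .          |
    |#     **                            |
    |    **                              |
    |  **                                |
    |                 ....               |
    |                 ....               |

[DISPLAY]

                                             
                     ┏━━━━━━━━━━━━━━━━━━━━━━━
                     ┏━━━━━━━━━━━━━━━━━━━━━━━
                     ┃ DrawingCanvas         
                     ┠───────────────────────
                     ┃+                      
                     ┃       #              *
                     ┃......#........     ** 
                     ┃     #            **   
                     ┃    #           **     
                     ┃   #          **       
                     ┃   #        **         
                     ┃  #       **           
                     ┃ #      **             
                     ┗━━━━━━━━━━━━━━━━━━━━━━━
                     ┃                       
                     ┗━━━━━━━━━━━━━━━━━━━━━━━


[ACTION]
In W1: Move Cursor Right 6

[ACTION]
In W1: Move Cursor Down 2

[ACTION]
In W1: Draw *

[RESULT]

                                             
                     ┏━━━━━━━━━━━━━━━━━━━━━━━
                     ┏━━━━━━━━━━━━━━━━━━━━━━━
                     ┃ DrawingCanvas         
                     ┠───────────────────────
                     ┃                       
                     ┃       #              *
                     ┃......*........     ** 
                     ┃     #            **   
                     ┃    #           **     
                     ┃   #          **       
                     ┃   #        **         
                     ┃  #       **           
                     ┃ #      **             
                     ┗━━━━━━━━━━━━━━━━━━━━━━━
                     ┃                       
                     ┗━━━━━━━━━━━━━━━━━━━━━━━


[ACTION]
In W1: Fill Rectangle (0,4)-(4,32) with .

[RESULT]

                                             
                     ┏━━━━━━━━━━━━━━━━━━━━━━━
                     ┏━━━━━━━━━━━━━━━━━━━━━━━
                     ┃ DrawingCanvas         
                     ┠───────────────────────
                     ┃    ...................
                     ┃    ...................
                     ┃.......................
                     ┃    ...................
                     ┃    ...................
                     ┃   #          **       
                     ┃   #        **         
                     ┃  #       **           
                     ┃ #      **             
                     ┗━━━━━━━━━━━━━━━━━━━━━━━
                     ┃                       
                     ┗━━━━━━━━━━━━━━━━━━━━━━━


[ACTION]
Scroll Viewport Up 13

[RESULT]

                                             
                                             
                     ┏━━━━━━━━━━━━━━━━━━━━━━━
                     ┏━━━━━━━━━━━━━━━━━━━━━━━
                     ┃ DrawingCanvas         
                     ┠───────────────────────
                     ┃    ...................
                     ┃    ...................
                     ┃.......................
                     ┃    ...................
                     ┃    ...................
                     ┃   #          **       
                     ┃   #        **         
                     ┃  #       **           
                     ┃ #      **             
                     ┗━━━━━━━━━━━━━━━━━━━━━━━
                     ┃                       


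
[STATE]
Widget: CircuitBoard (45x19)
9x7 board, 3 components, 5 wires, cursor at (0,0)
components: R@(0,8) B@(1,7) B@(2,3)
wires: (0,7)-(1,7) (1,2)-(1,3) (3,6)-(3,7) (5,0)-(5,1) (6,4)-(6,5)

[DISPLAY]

   0 1 2 3 4 5 6 7 8                         
0  [.]                          ·   R        
                                │            
1           · ─ ·               B            
                                             
2               B                            
                                             
3                           · ─ ·            
                                             
4                                            
                                             
5   · ─ ·                                    
                                             
6                   · ─ ·                    
Cursor: (0,0)                                
                                             
                                             
                                             
                                             


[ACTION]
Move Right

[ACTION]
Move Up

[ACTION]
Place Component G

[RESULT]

   0 1 2 3 4 5 6 7 8                         
0      [G]                      ·   R        
                                │            
1           · ─ ·               B            
                                             
2               B                            
                                             
3                           · ─ ·            
                                             
4                                            
                                             
5   · ─ ·                                    
                                             
6                   · ─ ·                    
Cursor: (0,1)                                
                                             
                                             
                                             
                                             


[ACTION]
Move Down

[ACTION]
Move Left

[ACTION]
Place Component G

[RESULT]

   0 1 2 3 4 5 6 7 8                         
0       G                       ·   R        
                                │            
1  [G]      · ─ ·               B            
                                             
2               B                            
                                             
3                           · ─ ·            
                                             
4                                            
                                             
5   · ─ ·                                    
                                             
6                   · ─ ·                    
Cursor: (1,0)                                
                                             
                                             
                                             
                                             


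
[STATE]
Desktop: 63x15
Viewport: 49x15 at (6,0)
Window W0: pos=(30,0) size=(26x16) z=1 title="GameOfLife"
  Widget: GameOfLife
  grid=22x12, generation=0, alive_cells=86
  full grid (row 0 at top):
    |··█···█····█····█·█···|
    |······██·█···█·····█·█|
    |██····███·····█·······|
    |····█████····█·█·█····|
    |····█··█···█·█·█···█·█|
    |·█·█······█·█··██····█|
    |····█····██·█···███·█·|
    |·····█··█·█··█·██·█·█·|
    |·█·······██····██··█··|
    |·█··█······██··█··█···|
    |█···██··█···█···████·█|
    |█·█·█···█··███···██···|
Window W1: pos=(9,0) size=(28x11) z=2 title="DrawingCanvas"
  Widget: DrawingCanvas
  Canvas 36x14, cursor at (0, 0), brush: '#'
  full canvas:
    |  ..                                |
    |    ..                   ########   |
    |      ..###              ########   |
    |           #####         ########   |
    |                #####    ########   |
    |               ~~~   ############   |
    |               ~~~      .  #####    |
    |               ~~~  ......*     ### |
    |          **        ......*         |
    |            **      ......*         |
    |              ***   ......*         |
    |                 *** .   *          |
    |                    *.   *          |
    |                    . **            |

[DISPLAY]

   ┏━━━━━━━━━━━━━━━━━━━━━━━━━━┓━━━━━━━━━━━━━━━━━━
   ┃ DrawingCanvas            ┃fLife             
   ┠──────────────────────────┨──────────────────
   ┃+ ..                      ┃                  
   ┃    ..                   #┃█····█····█·█···  
   ┃      ..###              #┃██·█···█·····█·█  
   ┃           #####         #┃███·····█·······  
   ┃                #####    #┃███····█·█·█····  
   ┃               ~~~   #####┃·█···█·█·█···█·█  
   ┃               ~~~      . ┃····█·█··██····█  
   ┗━━━━━━━━━━━━━━━━━━━━━━━━━━┛···██·█···███·█·  
                        ┃·····█··█·█··█·██·█·█·  
                        ┃·█·······██····██··█··  
                        ┃·█··█······██··█··█···  
                        ┃█···██··█···█···████·█  


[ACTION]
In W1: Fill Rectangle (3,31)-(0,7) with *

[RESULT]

   ┏━━━━━━━━━━━━━━━━━━━━━━━━━━┓━━━━━━━━━━━━━━━━━━
   ┃ DrawingCanvas            ┃fLife             
   ┠──────────────────────────┨──────────────────
   ┃+ ..   *******************┃                  
   ┃    .. *******************┃█····█····█·█···  
   ┃      .*******************┃██·█···█·····█·█  
   ┃       *******************┃███·····█·······  
   ┃                #####    #┃███····█·█·█····  
   ┃               ~~~   #####┃·█···█·█·█···█·█  
   ┃               ~~~      . ┃····█·█··██····█  
   ┗━━━━━━━━━━━━━━━━━━━━━━━━━━┛···██·█···███·█·  
                        ┃·····█··█·█··█·██·█·█·  
                        ┃·█·······██····██··█··  
                        ┃·█··█······██··█··█···  
                        ┃█···██··█···█···████·█  


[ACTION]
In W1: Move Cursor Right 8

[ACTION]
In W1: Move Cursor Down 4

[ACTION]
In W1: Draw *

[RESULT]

   ┏━━━━━━━━━━━━━━━━━━━━━━━━━━┓━━━━━━━━━━━━━━━━━━
   ┃ DrawingCanvas            ┃fLife             
   ┠──────────────────────────┨──────────────────
   ┃  ..   *******************┃                  
   ┃    .. *******************┃█····█····█·█···  
   ┃      .*******************┃██·█···█·····█·█  
   ┃       *******************┃███·····█·······  
   ┃        *       #####    #┃███····█·█·█····  
   ┃               ~~~   #####┃·█···█·█·█···█·█  
   ┃               ~~~      . ┃····█·█··██····█  
   ┗━━━━━━━━━━━━━━━━━━━━━━━━━━┛···██·█···███·█·  
                        ┃·····█··█·█··█·██·█·█·  
                        ┃·█·······██····██··█··  
                        ┃·█··█······██··█··█···  
                        ┃█···██··█···█···████·█  


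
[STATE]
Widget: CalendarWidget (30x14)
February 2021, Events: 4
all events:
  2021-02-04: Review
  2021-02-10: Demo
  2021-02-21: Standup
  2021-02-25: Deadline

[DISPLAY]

        February 2021         
Mo Tu We Th Fr Sa Su          
 1  2  3  4*  5  6  7         
 8  9 10* 11 12 13 14         
15 16 17 18 19 20 21*         
22 23 24 25* 26 27 28         
                              
                              
                              
                              
                              
                              
                              
                              


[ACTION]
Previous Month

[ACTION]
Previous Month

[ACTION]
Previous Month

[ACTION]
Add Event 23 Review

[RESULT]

        November 2020         
Mo Tu We Th Fr Sa Su          
                   1          
 2  3  4  5  6  7  8          
 9 10 11 12 13 14 15          
16 17 18 19 20 21 22          
23* 24 25 26 27 28 29         
30                            
                              
                              
                              
                              
                              
                              


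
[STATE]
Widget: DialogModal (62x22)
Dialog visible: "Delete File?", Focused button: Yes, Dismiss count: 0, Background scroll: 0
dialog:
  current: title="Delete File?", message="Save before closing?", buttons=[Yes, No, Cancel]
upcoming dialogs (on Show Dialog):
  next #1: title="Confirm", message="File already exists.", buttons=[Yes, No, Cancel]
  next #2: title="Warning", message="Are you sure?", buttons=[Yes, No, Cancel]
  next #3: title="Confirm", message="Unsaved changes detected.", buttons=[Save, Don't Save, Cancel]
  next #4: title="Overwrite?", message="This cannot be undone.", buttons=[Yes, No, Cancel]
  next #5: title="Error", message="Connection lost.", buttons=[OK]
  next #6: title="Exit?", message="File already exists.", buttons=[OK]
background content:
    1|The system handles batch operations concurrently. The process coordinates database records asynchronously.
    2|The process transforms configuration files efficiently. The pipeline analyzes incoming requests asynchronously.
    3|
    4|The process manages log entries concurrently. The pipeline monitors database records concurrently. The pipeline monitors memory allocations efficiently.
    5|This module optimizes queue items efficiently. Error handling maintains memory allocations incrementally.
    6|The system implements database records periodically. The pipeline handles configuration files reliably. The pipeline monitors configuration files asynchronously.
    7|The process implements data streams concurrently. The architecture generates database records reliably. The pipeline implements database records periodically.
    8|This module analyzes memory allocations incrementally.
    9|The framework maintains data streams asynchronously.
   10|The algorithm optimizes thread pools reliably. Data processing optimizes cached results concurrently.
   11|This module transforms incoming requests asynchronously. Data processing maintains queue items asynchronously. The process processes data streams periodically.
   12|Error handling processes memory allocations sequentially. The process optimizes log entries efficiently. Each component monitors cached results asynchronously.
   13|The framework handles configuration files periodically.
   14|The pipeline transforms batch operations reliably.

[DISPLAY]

The system handles batch operations concurrently. The process 
The process transforms configuration files efficiently. The pi
                                                              
The process manages log entries concurrently. The pipeline mon
This module optimizes queue items efficiently. Error handling 
The system implements database records periodically. The pipel
The process implements data streams concurrently. The architec
This module analyzes memory allocations incrementally.        
The framework maint┌──────────────────────┐ronously.          
The algorithm optim│     Delete File?     │ly. Data processing
This module transfo│ Save before closing? │ynchronously. Data 
Error handling proc│ [Yes]  No   Cancel   │ sequentially. The 
The framework handl└──────────────────────┘eriodically.       
The pipeline transforms batch operations reliably.            
                                                              
                                                              
                                                              
                                                              
                                                              
                                                              
                                                              
                                                              


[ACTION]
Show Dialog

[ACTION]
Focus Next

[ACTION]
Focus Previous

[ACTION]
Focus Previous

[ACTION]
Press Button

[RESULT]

The system handles batch operations concurrently. The process 
The process transforms configuration files efficiently. The pi
                                                              
The process manages log entries concurrently. The pipeline mon
This module optimizes queue items efficiently. Error handling 
The system implements database records periodically. The pipel
The process implements data streams concurrently. The architec
This module analyzes memory allocations incrementally.        
The framework maintains data streams asynchronously.          
The algorithm optimizes thread pools reliably. Data processing
This module transforms incoming requests asynchronously. Data 
Error handling processes memory allocations sequentially. The 
The framework handles configuration files periodically.       
The pipeline transforms batch operations reliably.            
                                                              
                                                              
                                                              
                                                              
                                                              
                                                              
                                                              
                                                              


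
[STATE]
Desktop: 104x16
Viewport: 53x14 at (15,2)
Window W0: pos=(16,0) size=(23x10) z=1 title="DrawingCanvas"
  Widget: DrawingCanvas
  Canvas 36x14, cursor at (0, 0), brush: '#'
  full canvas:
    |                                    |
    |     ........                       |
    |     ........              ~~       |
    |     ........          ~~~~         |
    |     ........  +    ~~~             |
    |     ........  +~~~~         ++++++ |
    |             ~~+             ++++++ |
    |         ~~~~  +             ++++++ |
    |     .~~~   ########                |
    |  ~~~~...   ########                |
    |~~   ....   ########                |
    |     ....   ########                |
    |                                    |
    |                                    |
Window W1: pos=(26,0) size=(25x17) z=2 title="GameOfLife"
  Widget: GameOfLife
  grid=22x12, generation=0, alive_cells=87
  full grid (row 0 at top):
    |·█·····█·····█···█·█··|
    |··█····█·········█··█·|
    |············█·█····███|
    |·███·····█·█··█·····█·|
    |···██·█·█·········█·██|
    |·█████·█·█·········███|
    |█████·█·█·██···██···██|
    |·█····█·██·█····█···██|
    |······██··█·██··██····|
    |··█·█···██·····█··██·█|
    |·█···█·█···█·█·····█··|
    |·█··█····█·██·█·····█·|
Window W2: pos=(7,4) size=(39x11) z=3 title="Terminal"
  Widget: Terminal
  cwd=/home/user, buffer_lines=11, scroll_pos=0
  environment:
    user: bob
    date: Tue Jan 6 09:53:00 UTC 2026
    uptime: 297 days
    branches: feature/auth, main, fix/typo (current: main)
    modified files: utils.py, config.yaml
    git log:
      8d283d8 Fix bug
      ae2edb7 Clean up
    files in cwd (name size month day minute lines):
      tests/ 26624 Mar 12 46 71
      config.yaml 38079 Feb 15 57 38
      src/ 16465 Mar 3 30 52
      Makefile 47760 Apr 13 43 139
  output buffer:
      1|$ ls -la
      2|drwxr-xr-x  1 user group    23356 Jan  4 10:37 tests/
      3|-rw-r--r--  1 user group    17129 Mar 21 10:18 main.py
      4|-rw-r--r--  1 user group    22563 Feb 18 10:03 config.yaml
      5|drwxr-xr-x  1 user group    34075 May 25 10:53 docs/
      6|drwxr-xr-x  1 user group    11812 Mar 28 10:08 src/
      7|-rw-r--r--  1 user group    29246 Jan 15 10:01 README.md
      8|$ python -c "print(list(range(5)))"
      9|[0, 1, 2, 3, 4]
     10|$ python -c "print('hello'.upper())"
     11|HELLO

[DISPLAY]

 ┠─────────┠───────────────────────┨                 
 ┃+        ┃Gen: 0                 ┃                 
━━━━━━━━━━━━━━━━━━━━━━━━━━━━━━┓█·· ┃                 
al                            ┃·█· ┃                 
──────────────────────────────┨███ ┃                 
a                             ┃·█· ┃                 
r-x  1 user group    23356 Jan┃·██ ┃                 
r--  1 user group    17129 Mar┃███ ┃                 
r--  1 user group    22563 Feb┃·██ ┃                 
r-x  1 user group    34075 May┃·██ ┃                 
r-x  1 user group    11812 Mar┃··· ┃                 
r--  1 user group    29246 Jan┃█·█ ┃                 
━━━━━━━━━━━━━━━━━━━━━━━━━━━━━━┛█·· ┃                 
           ┃·█··█····█·██·█·····█· ┃                 


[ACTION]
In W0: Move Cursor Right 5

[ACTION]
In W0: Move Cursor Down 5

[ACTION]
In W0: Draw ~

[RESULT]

 ┠─────────┠───────────────────────┨                 
 ┃         ┃Gen: 0                 ┃                 
━━━━━━━━━━━━━━━━━━━━━━━━━━━━━━┓█·· ┃                 
al                            ┃·█· ┃                 
──────────────────────────────┨███ ┃                 
a                             ┃·█· ┃                 
r-x  1 user group    23356 Jan┃·██ ┃                 
r--  1 user group    17129 Mar┃███ ┃                 
r--  1 user group    22563 Feb┃·██ ┃                 
r-x  1 user group    34075 May┃·██ ┃                 
r-x  1 user group    11812 Mar┃··· ┃                 
r--  1 user group    29246 Jan┃█·█ ┃                 
━━━━━━━━━━━━━━━━━━━━━━━━━━━━━━┛█·· ┃                 
           ┃·█··█····█·██·█·····█· ┃                 


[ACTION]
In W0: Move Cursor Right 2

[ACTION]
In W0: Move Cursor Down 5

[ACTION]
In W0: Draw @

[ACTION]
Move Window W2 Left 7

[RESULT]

 ┠─────────┠───────────────────────┨                 
 ┃         ┃Gen: 0                 ┃                 
━━━━━━━━━━━━━━━━━━━━━━━┓·█···█·█·· ┃                 
                       ┃·····█··█· ┃                 
───────────────────────┨█·█····███ ┃                 
                       ┃··█·····█· ┃                 
user group    23356 Jan┃······█·██ ┃                 
user group    17129 Mar┃·······███ ┃                 
user group    22563 Feb┃···██···██ ┃                 
user group    34075 May┃····█···██ ┃                 
user group    11812 Mar┃██··██···· ┃                 
user group    29246 Jan┃···█··██·█ ┃                 
━━━━━━━━━━━━━━━━━━━━━━━┛·█·····█·· ┃                 
           ┃·█··█····█·██·█·····█· ┃                 


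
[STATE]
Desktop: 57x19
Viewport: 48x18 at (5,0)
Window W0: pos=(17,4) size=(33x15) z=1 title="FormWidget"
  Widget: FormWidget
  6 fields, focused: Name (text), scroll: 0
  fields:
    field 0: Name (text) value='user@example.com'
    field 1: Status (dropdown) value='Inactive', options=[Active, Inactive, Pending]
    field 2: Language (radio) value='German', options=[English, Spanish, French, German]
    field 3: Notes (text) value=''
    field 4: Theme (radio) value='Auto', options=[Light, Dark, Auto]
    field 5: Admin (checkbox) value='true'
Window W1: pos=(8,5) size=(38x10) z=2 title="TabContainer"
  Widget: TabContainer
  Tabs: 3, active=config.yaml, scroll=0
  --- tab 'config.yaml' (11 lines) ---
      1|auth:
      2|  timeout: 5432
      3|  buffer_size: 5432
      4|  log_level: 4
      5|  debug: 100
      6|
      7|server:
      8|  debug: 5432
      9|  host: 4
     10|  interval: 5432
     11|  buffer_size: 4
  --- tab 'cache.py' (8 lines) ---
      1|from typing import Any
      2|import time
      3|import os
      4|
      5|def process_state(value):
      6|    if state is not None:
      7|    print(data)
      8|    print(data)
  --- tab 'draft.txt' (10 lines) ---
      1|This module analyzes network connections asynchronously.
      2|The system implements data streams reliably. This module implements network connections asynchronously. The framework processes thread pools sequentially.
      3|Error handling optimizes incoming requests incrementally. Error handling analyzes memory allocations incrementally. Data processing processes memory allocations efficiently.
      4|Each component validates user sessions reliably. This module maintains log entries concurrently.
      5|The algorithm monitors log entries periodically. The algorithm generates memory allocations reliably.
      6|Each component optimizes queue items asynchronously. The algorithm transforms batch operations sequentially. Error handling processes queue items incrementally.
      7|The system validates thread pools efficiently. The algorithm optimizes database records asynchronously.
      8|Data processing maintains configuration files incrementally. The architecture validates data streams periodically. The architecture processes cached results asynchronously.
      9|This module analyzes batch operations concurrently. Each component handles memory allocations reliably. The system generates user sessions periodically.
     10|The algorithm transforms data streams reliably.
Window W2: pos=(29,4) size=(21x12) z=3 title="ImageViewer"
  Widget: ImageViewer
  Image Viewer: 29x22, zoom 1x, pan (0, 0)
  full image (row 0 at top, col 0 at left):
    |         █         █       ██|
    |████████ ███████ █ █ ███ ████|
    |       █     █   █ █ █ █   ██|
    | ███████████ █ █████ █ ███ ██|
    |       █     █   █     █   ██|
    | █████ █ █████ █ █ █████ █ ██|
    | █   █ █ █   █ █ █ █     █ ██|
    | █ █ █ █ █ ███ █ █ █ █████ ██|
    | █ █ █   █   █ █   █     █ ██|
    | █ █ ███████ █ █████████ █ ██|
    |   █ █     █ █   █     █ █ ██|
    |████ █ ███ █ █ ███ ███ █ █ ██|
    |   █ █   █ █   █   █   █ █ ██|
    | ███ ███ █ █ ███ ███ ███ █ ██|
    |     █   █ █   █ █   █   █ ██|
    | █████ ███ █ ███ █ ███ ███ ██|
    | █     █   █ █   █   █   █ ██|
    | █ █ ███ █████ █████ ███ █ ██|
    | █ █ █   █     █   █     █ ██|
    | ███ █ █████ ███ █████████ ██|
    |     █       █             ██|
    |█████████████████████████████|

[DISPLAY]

                                                
                                                
                                                
                                                
            ┏━━━━━━━━━━━┏━━━━━━━━━━━━━━━━━━━┓   
   ┏━━━━━━━━━━━━━━━━━━━━┃ ImageViewer       ┃   
   ┃ TabContainer       ┠───────────────────┨   
   ┠────────────────────┃         █         ┃   
   ┃[config.yaml]│ cache┃████████ ███████ █ ┃   
   ┃────────────────────┃       █     █   █ ┃   
   ┃auth:               ┃ ███████████ █ ████┃   
   ┃  timeout: 5432     ┃       █     █   █ ┃   
   ┃  buffer_size: 5432 ┃ █████ █ █████ █ █ ┃   
   ┃  log_level: 4      ┃ █   █ █ █   █ █ █ ┃   
   ┗━━━━━━━━━━━━━━━━━━━━┃ █ █ █ █ █ ███ █ █ ┃   
            ┃           ┗━━━━━━━━━━━━━━━━━━━┛   
            ┃                               ┃   
            ┃                               ┃   


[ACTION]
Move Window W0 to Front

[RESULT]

                                                
                                                
                                                
                                                
            ┏━━━━━━━━━━━━━━━━━━━━━━━━━━━━━━━┓   
   ┏━━━━━━━━┃ FormWidget                    ┃   
   ┃ TabCont┠───────────────────────────────┨   
   ┠────────┃> Name:       [user@example.co]┃   
   ┃[config.┃  Status:     [Inactive      ▼]┃   
   ┃────────┃  Language:   ( ) English  ( ) ┃   
   ┃auth:   ┃  Notes:      [               ]┃   
   ┃  timeou┃  Theme:      ( ) Light  ( ) Da┃   
   ┃  buffer┃  Admin:      [x]              ┃   
   ┃  log_le┃                               ┃   
   ┗━━━━━━━━┃                               ┃   
            ┃                               ┃   
            ┃                               ┃   
            ┃                               ┃   


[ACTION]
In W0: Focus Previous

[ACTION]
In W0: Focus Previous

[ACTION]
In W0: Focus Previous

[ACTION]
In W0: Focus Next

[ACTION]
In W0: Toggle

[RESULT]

                                                
                                                
                                                
                                                
            ┏━━━━━━━━━━━━━━━━━━━━━━━━━━━━━━━┓   
   ┏━━━━━━━━┃ FormWidget                    ┃   
   ┃ TabCont┠───────────────────────────────┨   
   ┠────────┃  Name:       [user@example.co]┃   
   ┃[config.┃  Status:     [Inactive      ▼]┃   
   ┃────────┃  Language:   ( ) English  ( ) ┃   
   ┃auth:   ┃  Notes:      [               ]┃   
   ┃  timeou┃> Theme:      ( ) Light  ( ) Da┃   
   ┃  buffer┃  Admin:      [x]              ┃   
   ┃  log_le┃                               ┃   
   ┗━━━━━━━━┃                               ┃   
            ┃                               ┃   
            ┃                               ┃   
            ┃                               ┃   
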